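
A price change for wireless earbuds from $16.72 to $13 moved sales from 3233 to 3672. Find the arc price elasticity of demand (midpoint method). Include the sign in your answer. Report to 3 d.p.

-0.508

ΔQ = 3672 − 3233 = 439; ΔP = 13 − 16.72 = -3.72.
Midpoints: P̄ = 14.86, Q̄ = 3452.5.
ε = (ΔQ/ΔP)(P̄/Q̄) = (439/-3.72)(14.86/3452.5).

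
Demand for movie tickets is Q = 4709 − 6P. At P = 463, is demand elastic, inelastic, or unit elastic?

Q = 1931, dQ/dP = -6.
ε = (dQ/dP)(P/Q) ≈ -1.439.
|ε| = 1.44 > 1.

elastic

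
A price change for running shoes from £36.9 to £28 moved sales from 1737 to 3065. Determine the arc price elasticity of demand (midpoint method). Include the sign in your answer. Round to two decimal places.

ΔQ = 3065 − 1737 = 1328; ΔP = 28 − 36.9 = -8.9.
Midpoints: P̄ = 32.45, Q̄ = 2401.0.
ε = (ΔQ/ΔP)(P̄/Q̄) = (1328/-8.9)(32.45/2401.0).

-2.02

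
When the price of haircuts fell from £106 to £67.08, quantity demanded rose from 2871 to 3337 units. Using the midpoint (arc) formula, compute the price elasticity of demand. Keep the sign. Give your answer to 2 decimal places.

ΔQ = 3337 − 2871 = 466; ΔP = 67.08 − 106 = -38.92.
Midpoints: P̄ = 86.54, Q̄ = 3104.0.
ε = (ΔQ/ΔP)(P̄/Q̄) = (466/-38.92)(86.54/3104.0).

-0.33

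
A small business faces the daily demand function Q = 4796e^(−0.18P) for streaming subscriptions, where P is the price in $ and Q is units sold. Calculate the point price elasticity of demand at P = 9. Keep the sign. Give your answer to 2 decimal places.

-1.62

At P = 9, Q = 949.122.
dQ/dP = −0.18·4796e^(−0.18P) = −0.18Q = -170.842.
ε = (dQ/dP)(P/Q) = (-170.842)(9/949.122).
|ε| > 1, so demand is elastic at this price.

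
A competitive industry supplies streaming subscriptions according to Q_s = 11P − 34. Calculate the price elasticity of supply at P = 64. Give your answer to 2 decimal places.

At P = 64, Q_s = 670.
dQ_s/dP = 11.
ε_s = (dQ_s/dP)(P/Q_s) = (11)(64/670).

1.05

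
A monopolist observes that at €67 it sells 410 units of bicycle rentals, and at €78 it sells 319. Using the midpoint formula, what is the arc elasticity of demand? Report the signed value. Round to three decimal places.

-1.645

ΔQ = 319 − 410 = -91; ΔP = 78 − 67 = 11.
Midpoints: P̄ = 72.50, Q̄ = 364.5.
ε = (ΔQ/ΔP)(P̄/Q̄) = (-91/11)(72.50/364.5).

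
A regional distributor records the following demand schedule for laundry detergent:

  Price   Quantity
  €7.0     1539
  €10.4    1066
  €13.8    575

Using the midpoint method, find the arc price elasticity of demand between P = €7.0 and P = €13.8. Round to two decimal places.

At P = 7.0, Q = 1539; at P = 13.8, Q = 575.
ΔQ = -964, ΔP = 6.8. Midpoints: P̄ = 10.40, Q̄ = 1057.0.
ε = (ΔQ/ΔP)(P̄/Q̄) = (-964/6.8)(10.40/1057.0).

-1.39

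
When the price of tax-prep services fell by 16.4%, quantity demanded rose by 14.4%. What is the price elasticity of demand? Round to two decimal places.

ε = %ΔQ / %ΔP = (14.4)/(-16.4) = -0.878.

-0.88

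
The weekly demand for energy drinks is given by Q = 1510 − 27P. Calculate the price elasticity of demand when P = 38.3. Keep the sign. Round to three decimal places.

-2.173

At P = 38.3, Q = 475.900.
dQ/dP = −27.
ε = (dQ/dP)(P/Q) = (-27)(38.3/475.900).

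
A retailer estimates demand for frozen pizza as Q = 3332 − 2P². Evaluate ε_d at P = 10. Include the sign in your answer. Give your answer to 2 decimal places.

-0.13

At P = 10, Q = 3132.
dQ/dP = −4P = -40.
ε = (dQ/dP)(P/Q) = (-40)(10/3132).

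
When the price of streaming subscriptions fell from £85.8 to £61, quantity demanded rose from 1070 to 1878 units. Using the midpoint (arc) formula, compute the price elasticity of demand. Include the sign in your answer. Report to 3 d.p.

ΔQ = 1878 − 1070 = 808; ΔP = 61 − 85.8 = -24.8.
Midpoints: P̄ = 73.40, Q̄ = 1474.0.
ε = (ΔQ/ΔP)(P̄/Q̄) = (808/-24.8)(73.40/1474.0).

-1.622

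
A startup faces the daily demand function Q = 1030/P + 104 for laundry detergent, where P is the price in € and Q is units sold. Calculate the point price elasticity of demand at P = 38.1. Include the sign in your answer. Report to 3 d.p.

-0.206

At P = 38.1, Q = 131.034.
dQ/dP = −1030/P² = -0.710.
ε = (dQ/dP)(P/Q) = (-0.710)(38.1/131.034).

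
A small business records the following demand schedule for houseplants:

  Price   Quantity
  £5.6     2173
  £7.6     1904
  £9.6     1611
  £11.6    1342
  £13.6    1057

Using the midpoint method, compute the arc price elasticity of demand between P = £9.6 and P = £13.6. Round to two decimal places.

At P = 9.6, Q = 1611; at P = 13.6, Q = 1057.
ΔQ = -554, ΔP = 4.0. Midpoints: P̄ = 11.60, Q̄ = 1334.0.
ε = (ΔQ/ΔP)(P̄/Q̄) = (-554/4.0)(11.60/1334.0).

-1.20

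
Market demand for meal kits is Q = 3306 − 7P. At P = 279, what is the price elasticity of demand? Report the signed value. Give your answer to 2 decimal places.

-1.44

At P = 279, Q = 1353.
dQ/dP = −7.
ε = (dQ/dP)(P/Q) = (-7)(279/1353).
|ε| > 1, so demand is elastic at this price.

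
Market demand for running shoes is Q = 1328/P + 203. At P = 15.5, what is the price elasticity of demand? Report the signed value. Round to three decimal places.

At P = 15.5, Q = 288.677.
dQ/dP = −1328/P² = -5.528.
ε = (dQ/dP)(P/Q) = (-5.528)(15.5/288.677).
|ε| < 1, so demand is inelastic at this price.

-0.297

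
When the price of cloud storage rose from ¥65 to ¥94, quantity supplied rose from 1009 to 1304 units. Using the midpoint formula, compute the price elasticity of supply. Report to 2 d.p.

0.70

ΔQ = 1304 − 1009 = 295; ΔP = 94 − 65 = 29.
Midpoints: P̄ = 79.50, Q̄ = 1156.5.
ε_s = (ΔQ/ΔP)(P̄/Q̄) = (295/29)(79.50/1156.5).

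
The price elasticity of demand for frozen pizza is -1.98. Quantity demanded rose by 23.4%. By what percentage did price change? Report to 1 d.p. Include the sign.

%ΔP ≈ %ΔQ / ε = (23.4%)/(-1.98) = -11.82%.

-11.8%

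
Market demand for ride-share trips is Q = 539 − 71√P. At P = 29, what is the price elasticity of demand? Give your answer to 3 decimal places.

-1.220

At P = 29, Q = 156.653.
dQ/dP = −71/(2√P) = -6.592.
ε = (dQ/dP)(P/Q) = (-6.592)(29/156.653).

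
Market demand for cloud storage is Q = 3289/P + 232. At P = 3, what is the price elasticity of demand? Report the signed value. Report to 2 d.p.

-0.83

At P = 3, Q = 1328.333.
dQ/dP = −3289/P² = -365.444.
ε = (dQ/dP)(P/Q) = (-365.444)(3/1328.333).
|ε| < 1, so demand is inelastic at this price.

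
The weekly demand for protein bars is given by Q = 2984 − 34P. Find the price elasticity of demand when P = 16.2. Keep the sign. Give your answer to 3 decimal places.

-0.226

At P = 16.2, Q = 2433.200.
dQ/dP = −34.
ε = (dQ/dP)(P/Q) = (-34)(16.2/2433.200).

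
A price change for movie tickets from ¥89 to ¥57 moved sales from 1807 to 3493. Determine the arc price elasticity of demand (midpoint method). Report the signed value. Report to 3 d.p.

ΔQ = 3493 − 1807 = 1686; ΔP = 57 − 89 = -32.
Midpoints: P̄ = 73.00, Q̄ = 2650.0.
ε = (ΔQ/ΔP)(P̄/Q̄) = (1686/-32)(73.00/2650.0).

-1.451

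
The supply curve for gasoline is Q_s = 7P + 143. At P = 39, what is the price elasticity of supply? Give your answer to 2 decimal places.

0.66

At P = 39, Q_s = 416.
dQ_s/dP = 7.
ε_s = (dQ_s/dP)(P/Q_s) = (7)(39/416).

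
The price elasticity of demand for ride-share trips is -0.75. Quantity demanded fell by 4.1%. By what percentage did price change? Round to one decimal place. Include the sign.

5.5%

%ΔP ≈ %ΔQ / ε = (-4.1%)/(-0.75) = 5.47%.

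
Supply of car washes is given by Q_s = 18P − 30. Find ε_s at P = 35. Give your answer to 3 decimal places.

1.050

At P = 35, Q_s = 600.
dQ_s/dP = 18.
ε_s = (dQ_s/dP)(P/Q_s) = (18)(35/600).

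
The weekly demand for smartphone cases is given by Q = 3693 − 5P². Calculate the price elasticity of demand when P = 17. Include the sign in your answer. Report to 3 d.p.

At P = 17, Q = 2248.
dQ/dP = −10P = -170.
ε = (dQ/dP)(P/Q) = (-170)(17/2248).

-1.286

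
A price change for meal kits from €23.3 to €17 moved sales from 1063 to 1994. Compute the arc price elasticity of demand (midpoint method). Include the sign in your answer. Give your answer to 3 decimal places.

-1.948

ΔQ = 1994 − 1063 = 931; ΔP = 17 − 23.3 = -6.3.
Midpoints: P̄ = 20.15, Q̄ = 1528.5.
ε = (ΔQ/ΔP)(P̄/Q̄) = (931/-6.3)(20.15/1528.5).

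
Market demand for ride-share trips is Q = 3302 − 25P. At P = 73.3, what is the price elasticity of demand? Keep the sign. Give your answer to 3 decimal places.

At P = 73.3, Q = 1469.500.
dQ/dP = −25.
ε = (dQ/dP)(P/Q) = (-25)(73.3/1469.500).

-1.247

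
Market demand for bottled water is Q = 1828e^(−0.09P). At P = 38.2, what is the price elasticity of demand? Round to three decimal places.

At P = 38.2, Q = 58.732.
dQ/dP = −0.09·1828e^(−0.09P) = −0.09Q = -5.286.
ε = (dQ/dP)(P/Q) = (-5.286)(38.2/58.732).
|ε| > 1, so demand is elastic at this price.

-3.438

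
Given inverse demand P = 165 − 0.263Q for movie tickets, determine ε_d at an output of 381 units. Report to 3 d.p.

At Q = 381, P = 165 − 0.263(381) = 64.80.
dP/dQ = −0.263, so dQ/dP = 1/(−0.263) = -3.802.
ε = (dQ/dP)(P/Q) = (-3.802)(64.80/381).

-0.647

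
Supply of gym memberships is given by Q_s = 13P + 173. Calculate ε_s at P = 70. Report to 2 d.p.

0.84

At P = 70, Q_s = 1083.
dQ_s/dP = 13.
ε_s = (dQ_s/dP)(P/Q_s) = (13)(70/1083).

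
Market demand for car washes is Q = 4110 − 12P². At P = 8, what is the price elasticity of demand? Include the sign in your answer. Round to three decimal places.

-0.460

At P = 8, Q = 3342.
dQ/dP = −24P = -192.
ε = (dQ/dP)(P/Q) = (-192)(8/3342).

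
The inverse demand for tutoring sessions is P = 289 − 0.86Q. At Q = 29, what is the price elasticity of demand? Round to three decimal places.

-10.588

At Q = 29, P = 289 − 0.86(29) = 264.06.
dP/dQ = −0.86, so dQ/dP = 1/(−0.86) = -1.163.
ε = (dQ/dP)(P/Q) = (-1.163)(264.06/29).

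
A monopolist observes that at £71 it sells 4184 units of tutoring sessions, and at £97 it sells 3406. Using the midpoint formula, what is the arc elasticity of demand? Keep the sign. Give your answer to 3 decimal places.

-0.662

ΔQ = 3406 − 4184 = -778; ΔP = 97 − 71 = 26.
Midpoints: P̄ = 84.00, Q̄ = 3795.0.
ε = (ΔQ/ΔP)(P̄/Q̄) = (-778/26)(84.00/3795.0).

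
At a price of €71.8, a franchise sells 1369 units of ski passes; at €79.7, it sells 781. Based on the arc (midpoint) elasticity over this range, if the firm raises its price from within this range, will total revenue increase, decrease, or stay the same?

Arc ε = (-588/7.9)(75.75/1075.0) ≈ -5.245.
|ε| = 5.24 > 1, so demand is elastic. A price rise therefore reduces total revenue.

decrease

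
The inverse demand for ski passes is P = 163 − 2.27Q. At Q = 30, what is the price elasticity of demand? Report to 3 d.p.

-1.394

At Q = 30, P = 163 − 2.27(30) = 94.90.
dP/dQ = −2.27, so dQ/dP = 1/(−2.27) = -0.441.
ε = (dQ/dP)(P/Q) = (-0.441)(94.90/30).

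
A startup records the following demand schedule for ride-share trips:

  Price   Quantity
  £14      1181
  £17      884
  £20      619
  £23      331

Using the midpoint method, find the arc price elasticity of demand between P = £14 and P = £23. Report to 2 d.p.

At P = 14, Q = 1181; at P = 23, Q = 331.
ΔQ = -850, ΔP = 9. Midpoints: P̄ = 18.50, Q̄ = 756.0.
ε = (ΔQ/ΔP)(P̄/Q̄) = (-850/9)(18.50/756.0).

-2.31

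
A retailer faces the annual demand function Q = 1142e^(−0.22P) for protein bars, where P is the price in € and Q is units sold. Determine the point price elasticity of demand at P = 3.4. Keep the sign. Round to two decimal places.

At P = 3.4, Q = 540.523.
dQ/dP = −0.22·1142e^(−0.22P) = −0.22Q = -118.915.
ε = (dQ/dP)(P/Q) = (-118.915)(3.4/540.523).

-0.75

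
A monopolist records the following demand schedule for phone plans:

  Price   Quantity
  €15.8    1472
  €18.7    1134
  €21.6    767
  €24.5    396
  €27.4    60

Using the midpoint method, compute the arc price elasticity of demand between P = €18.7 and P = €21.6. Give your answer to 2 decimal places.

At P = 18.7, Q = 1134; at P = 21.6, Q = 767.
ΔQ = -367, ΔP = 2.9. Midpoints: P̄ = 20.15, Q̄ = 950.5.
ε = (ΔQ/ΔP)(P̄/Q̄) = (-367/2.9)(20.15/950.5).

-2.68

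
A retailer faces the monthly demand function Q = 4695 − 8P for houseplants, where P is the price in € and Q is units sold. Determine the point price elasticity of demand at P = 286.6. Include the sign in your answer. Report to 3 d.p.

-0.954

At P = 286.6, Q = 2402.200.
dQ/dP = −8.
ε = (dQ/dP)(P/Q) = (-8)(286.6/2402.200).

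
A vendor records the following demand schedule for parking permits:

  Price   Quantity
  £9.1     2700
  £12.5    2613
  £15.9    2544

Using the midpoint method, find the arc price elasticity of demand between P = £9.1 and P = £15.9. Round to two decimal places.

At P = 9.1, Q = 2700; at P = 15.9, Q = 2544.
ΔQ = -156, ΔP = 6.8. Midpoints: P̄ = 12.50, Q̄ = 2622.0.
ε = (ΔQ/ΔP)(P̄/Q̄) = (-156/6.8)(12.50/2622.0).

-0.11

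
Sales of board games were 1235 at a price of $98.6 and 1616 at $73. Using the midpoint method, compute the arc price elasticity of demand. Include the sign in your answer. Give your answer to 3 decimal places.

-0.896

ΔQ = 1616 − 1235 = 381; ΔP = 73 − 98.6 = -25.6.
Midpoints: P̄ = 85.80, Q̄ = 1425.5.
ε = (ΔQ/ΔP)(P̄/Q̄) = (381/-25.6)(85.80/1425.5).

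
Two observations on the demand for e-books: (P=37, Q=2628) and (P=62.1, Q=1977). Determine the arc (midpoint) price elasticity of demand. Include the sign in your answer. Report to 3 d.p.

-0.558

ΔQ = 1977 − 2628 = -651; ΔP = 62.1 − 37 = 25.1.
Midpoints: P̄ = 49.55, Q̄ = 2302.5.
ε = (ΔQ/ΔP)(P̄/Q̄) = (-651/25.1)(49.55/2302.5).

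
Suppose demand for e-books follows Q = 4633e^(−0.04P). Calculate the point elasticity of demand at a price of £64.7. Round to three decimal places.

-2.588

At P = 64.7, Q = 348.264.
dQ/dP = −0.04·4633e^(−0.04P) = −0.04Q = -13.931.
ε = (dQ/dP)(P/Q) = (-13.931)(64.7/348.264).
|ε| > 1, so demand is elastic at this price.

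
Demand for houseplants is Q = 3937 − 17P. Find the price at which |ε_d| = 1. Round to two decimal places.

115.79

For linear demand Q = a − bP, ε = −bP/(a − bP). |ε| = 1 when bP = a − bP, i.e. P = a/(2b).
P = 3937/(2·17) = 3937/34 = 115.7941.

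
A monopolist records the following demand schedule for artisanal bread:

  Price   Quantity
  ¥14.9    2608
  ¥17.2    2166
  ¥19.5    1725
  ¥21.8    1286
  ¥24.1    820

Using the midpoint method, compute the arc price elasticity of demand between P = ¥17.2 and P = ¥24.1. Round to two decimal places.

At P = 17.2, Q = 2166; at P = 24.1, Q = 820.
ΔQ = -1346, ΔP = 6.9. Midpoints: P̄ = 20.65, Q̄ = 1493.0.
ε = (ΔQ/ΔP)(P̄/Q̄) = (-1346/6.9)(20.65/1493.0).

-2.70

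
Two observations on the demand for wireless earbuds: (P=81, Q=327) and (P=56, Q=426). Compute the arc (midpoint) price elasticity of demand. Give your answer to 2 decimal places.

-0.72

ΔQ = 426 − 327 = 99; ΔP = 56 − 81 = -25.
Midpoints: P̄ = 68.50, Q̄ = 376.5.
ε = (ΔQ/ΔP)(P̄/Q̄) = (99/-25)(68.50/376.5).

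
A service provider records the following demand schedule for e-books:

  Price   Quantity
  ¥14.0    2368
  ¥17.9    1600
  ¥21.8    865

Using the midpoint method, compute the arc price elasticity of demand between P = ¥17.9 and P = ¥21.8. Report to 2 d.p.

At P = 17.9, Q = 1600; at P = 21.8, Q = 865.
ΔQ = -735, ΔP = 3.9. Midpoints: P̄ = 19.85, Q̄ = 1232.5.
ε = (ΔQ/ΔP)(P̄/Q̄) = (-735/3.9)(19.85/1232.5).

-3.04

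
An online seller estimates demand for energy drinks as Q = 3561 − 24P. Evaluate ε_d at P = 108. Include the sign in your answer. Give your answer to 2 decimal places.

-2.67

At P = 108, Q = 969.
dQ/dP = −24.
ε = (dQ/dP)(P/Q) = (-24)(108/969).
|ε| > 1, so demand is elastic at this price.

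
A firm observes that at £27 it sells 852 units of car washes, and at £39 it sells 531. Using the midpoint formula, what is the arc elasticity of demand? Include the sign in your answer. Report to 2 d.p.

ΔQ = 531 − 852 = -321; ΔP = 39 − 27 = 12.
Midpoints: P̄ = 33.00, Q̄ = 691.5.
ε = (ΔQ/ΔP)(P̄/Q̄) = (-321/12)(33.00/691.5).

-1.28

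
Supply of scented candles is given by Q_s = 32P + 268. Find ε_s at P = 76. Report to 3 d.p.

At P = 76, Q_s = 2700.
dQ_s/dP = 32.
ε_s = (dQ_s/dP)(P/Q_s) = (32)(76/2700).

0.901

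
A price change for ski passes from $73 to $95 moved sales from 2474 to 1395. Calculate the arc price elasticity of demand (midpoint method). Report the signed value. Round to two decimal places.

-2.13

ΔQ = 1395 − 2474 = -1079; ΔP = 95 − 73 = 22.
Midpoints: P̄ = 84.00, Q̄ = 1934.5.
ε = (ΔQ/ΔP)(P̄/Q̄) = (-1079/22)(84.00/1934.5).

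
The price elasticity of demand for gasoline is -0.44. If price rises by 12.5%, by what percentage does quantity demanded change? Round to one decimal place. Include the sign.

%ΔQ ≈ ε × %ΔP = (-0.44)(12.5%) = -5.50%.

-5.5%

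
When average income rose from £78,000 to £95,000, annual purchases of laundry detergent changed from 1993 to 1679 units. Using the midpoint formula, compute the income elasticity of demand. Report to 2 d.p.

ΔQ = -314, ΔI = 17000. Midpoints: Ī = 86,500, Q̄ = 1836.0.
ε_I = (ΔQ/ΔI)(Ī/Q̄) = (-314/17000)(86500/1836.0).
ε_I < 0, so the good is inferior.

-0.87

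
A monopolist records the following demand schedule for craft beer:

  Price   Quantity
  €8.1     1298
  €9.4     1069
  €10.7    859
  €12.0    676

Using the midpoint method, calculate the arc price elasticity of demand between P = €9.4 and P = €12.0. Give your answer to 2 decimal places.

-1.85

At P = 9.4, Q = 1069; at P = 12.0, Q = 676.
ΔQ = -393, ΔP = 2.6. Midpoints: P̄ = 10.70, Q̄ = 872.5.
ε = (ΔQ/ΔP)(P̄/Q̄) = (-393/2.6)(10.70/872.5).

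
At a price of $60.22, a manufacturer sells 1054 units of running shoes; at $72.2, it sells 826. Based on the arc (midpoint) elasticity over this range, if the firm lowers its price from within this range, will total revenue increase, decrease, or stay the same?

increase

Arc ε = (-228/11.98)(66.21/940.0) ≈ -1.341.
|ε| = 1.34 > 1, so demand is elastic. A price cut therefore raises total revenue.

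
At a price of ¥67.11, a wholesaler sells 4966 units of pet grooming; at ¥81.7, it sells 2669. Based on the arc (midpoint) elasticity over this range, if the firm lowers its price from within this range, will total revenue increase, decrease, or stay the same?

increase

Arc ε = (-2297/14.59)(74.41/3817.5) ≈ -3.069.
|ε| = 3.07 > 1, so demand is elastic. A price cut therefore raises total revenue.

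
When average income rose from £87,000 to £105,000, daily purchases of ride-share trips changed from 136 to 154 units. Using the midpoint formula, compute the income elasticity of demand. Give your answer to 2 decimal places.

0.66

ΔQ = 18, ΔI = 18000. Midpoints: Ī = 96,000, Q̄ = 145.0.
ε_I = (ΔQ/ΔI)(Ī/Q̄) = (18/18000)(96000/145.0).
ε_I > 0, so the good is normal.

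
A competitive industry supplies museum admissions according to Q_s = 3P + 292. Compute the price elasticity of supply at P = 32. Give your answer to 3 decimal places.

At P = 32, Q_s = 388.
dQ_s/dP = 3.
ε_s = (dQ_s/dP)(P/Q_s) = (3)(32/388).

0.247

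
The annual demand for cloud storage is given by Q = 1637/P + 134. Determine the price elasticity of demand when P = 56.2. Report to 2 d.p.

At P = 56.2, Q = 163.128.
dQ/dP = −1637/P² = -0.518.
ε = (dQ/dP)(P/Q) = (-0.518)(56.2/163.128).

-0.18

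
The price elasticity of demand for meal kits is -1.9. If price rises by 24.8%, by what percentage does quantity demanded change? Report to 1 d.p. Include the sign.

-47.1%

%ΔQ ≈ ε × %ΔP = (-1.9)(24.8%) = -47.12%.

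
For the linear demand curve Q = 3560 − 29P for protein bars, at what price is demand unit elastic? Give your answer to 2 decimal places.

For linear demand Q = a − bP, ε = −bP/(a − bP). |ε| = 1 when bP = a − bP, i.e. P = a/(2b).
P = 3560/(2·29) = 3560/58 = 61.3793.

61.38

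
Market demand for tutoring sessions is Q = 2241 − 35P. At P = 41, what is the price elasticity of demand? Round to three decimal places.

-1.780

At P = 41, Q = 806.
dQ/dP = −35.
ε = (dQ/dP)(P/Q) = (-35)(41/806).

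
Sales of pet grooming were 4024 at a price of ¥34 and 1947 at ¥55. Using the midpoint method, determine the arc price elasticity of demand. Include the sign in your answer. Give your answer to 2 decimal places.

-1.47

ΔQ = 1947 − 4024 = -2077; ΔP = 55 − 34 = 21.
Midpoints: P̄ = 44.50, Q̄ = 2985.5.
ε = (ΔQ/ΔP)(P̄/Q̄) = (-2077/21)(44.50/2985.5).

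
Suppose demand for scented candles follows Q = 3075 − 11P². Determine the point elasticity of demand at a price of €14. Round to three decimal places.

-4.692

At P = 14, Q = 919.
dQ/dP = −22P = -308.
ε = (dQ/dP)(P/Q) = (-308)(14/919).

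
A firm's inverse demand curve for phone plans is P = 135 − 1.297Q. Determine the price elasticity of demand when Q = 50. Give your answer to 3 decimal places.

-1.082

At Q = 50, P = 135 − 1.297(50) = 70.15.
dP/dQ = −1.297, so dQ/dP = 1/(−1.297) = -0.771.
ε = (dQ/dP)(P/Q) = (-0.771)(70.15/50).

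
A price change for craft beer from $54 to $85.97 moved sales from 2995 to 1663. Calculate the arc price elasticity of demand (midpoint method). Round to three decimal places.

ΔQ = 1663 − 2995 = -1332; ΔP = 85.97 − 54 = 31.97.
Midpoints: P̄ = 69.98, Q̄ = 2329.0.
ε = (ΔQ/ΔP)(P̄/Q̄) = (-1332/31.97)(69.98/2329.0).

-1.252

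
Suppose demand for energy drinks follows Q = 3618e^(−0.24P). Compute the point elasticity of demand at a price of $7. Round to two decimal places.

-1.68

At P = 7, Q = 674.301.
dQ/dP = −0.24·3618e^(−0.24P) = −0.24Q = -161.832.
ε = (dQ/dP)(P/Q) = (-161.832)(7/674.301).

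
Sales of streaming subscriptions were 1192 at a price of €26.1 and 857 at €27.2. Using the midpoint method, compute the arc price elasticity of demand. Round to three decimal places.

-7.922

ΔQ = 857 − 1192 = -335; ΔP = 27.2 − 26.1 = 1.1.
Midpoints: P̄ = 26.65, Q̄ = 1024.5.
ε = (ΔQ/ΔP)(P̄/Q̄) = (-335/1.1)(26.65/1024.5).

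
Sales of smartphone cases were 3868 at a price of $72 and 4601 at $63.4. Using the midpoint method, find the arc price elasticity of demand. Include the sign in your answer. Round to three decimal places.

ΔQ = 4601 − 3868 = 733; ΔP = 63.4 − 72 = -8.6.
Midpoints: P̄ = 67.70, Q̄ = 4234.5.
ε = (ΔQ/ΔP)(P̄/Q̄) = (733/-8.6)(67.70/4234.5).

-1.363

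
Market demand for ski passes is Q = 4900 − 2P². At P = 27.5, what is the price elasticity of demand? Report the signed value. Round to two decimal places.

At P = 27.5, Q = 3387.500.
dQ/dP = −4P = -110.
ε = (dQ/dP)(P/Q) = (-110)(27.5/3387.500).
|ε| < 1, so demand is inelastic at this price.

-0.89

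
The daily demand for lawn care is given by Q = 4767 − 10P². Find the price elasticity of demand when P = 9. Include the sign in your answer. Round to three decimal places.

At P = 9, Q = 3957.
dQ/dP = −20P = -180.
ε = (dQ/dP)(P/Q) = (-180)(9/3957).
|ε| < 1, so demand is inelastic at this price.

-0.409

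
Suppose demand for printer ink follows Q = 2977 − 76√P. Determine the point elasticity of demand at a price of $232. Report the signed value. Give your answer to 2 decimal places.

-0.32

At P = 232, Q = 1819.402.
dQ/dP = −76/(2√P) = -2.495.
ε = (dQ/dP)(P/Q) = (-2.495)(232/1819.402).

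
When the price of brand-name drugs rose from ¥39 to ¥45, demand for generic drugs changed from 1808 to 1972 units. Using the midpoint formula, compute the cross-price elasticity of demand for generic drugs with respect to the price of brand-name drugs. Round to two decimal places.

0.61

ΔQ_x = 1972 − 1808 = 164; ΔP_y = 45 − 39 = 6.
Midpoints: P̄_y = 42.00, Q̄_x = 1890.0.
ε_xy = (ΔQ_x/ΔP_y)(P̄_y/Q̄_x) = (164/6)(42.00/1890.0).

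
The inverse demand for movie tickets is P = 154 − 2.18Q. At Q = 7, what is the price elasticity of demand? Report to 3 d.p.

At Q = 7, P = 154 − 2.18(7) = 138.74.
dP/dQ = −2.18, so dQ/dP = 1/(−2.18) = -0.459.
ε = (dQ/dP)(P/Q) = (-0.459)(138.74/7).

-9.092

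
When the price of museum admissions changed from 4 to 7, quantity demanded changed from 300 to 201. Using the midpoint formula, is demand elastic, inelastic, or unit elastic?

inelastic

Arc ε ≈ -0.725.
|ε| = 0.72 < 1.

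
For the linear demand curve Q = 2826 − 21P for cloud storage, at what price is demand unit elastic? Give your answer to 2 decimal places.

For linear demand Q = a − bP, ε = −bP/(a − bP). |ε| = 1 when bP = a − bP, i.e. P = a/(2b).
P = 2826/(2·21) = 2826/42 = 67.2857.

67.29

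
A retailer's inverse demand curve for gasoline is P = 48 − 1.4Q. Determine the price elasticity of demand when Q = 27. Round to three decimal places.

-0.270

At Q = 27, P = 48 − 1.4(27) = 10.20.
dP/dQ = −1.4, so dQ/dP = 1/(−1.4) = -0.714.
ε = (dQ/dP)(P/Q) = (-0.714)(10.20/27).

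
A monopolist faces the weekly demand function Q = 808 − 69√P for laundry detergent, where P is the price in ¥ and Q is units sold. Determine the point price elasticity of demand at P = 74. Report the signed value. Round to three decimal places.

At P = 74, Q = 214.440.
dQ/dP = −69/(2√P) = -4.011.
ε = (dQ/dP)(P/Q) = (-4.011)(74/214.440).
|ε| > 1, so demand is elastic at this price.

-1.384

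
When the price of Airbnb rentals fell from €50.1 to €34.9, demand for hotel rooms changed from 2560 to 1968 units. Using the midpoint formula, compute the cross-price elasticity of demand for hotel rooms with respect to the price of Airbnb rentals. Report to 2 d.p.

ΔQ_x = 1968 − 2560 = -592; ΔP_y = 34.9 − 50.1 = -15.2.
Midpoints: P̄_y = 42.50, Q̄_x = 2264.0.
ε_xy = (ΔQ_x/ΔP_y)(P̄_y/Q̄_x) = (-592/-15.2)(42.50/2264.0).

0.73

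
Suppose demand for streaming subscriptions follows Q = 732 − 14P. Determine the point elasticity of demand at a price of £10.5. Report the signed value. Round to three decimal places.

At P = 10.5, Q = 585.
dQ/dP = −14.
ε = (dQ/dP)(P/Q) = (-14)(10.5/585).

-0.251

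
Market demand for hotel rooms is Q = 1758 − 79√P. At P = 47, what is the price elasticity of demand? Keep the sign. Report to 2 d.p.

-0.22

At P = 47, Q = 1216.403.
dQ/dP = −79/(2√P) = -5.762.
ε = (dQ/dP)(P/Q) = (-5.762)(47/1216.403).
|ε| < 1, so demand is inelastic at this price.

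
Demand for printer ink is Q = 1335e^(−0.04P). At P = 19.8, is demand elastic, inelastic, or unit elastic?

Q = 604.672, dQ/dP = -24.187.
ε = (dQ/dP)(P/Q) ≈ -0.792.
|ε| = 0.79 < 1.

inelastic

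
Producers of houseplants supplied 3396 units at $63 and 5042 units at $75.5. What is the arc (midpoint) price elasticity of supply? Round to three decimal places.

ΔQ = 5042 − 3396 = 1646; ΔP = 75.5 − 63 = 12.5.
Midpoints: P̄ = 69.25, Q̄ = 4219.0.
ε_s = (ΔQ/ΔP)(P̄/Q̄) = (1646/12.5)(69.25/4219.0).

2.161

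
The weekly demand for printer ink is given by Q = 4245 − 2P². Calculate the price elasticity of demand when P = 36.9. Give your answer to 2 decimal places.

At P = 36.9, Q = 1521.780.
dQ/dP = −4P = -147.600.
ε = (dQ/dP)(P/Q) = (-147.600)(36.9/1521.780).
|ε| > 1, so demand is elastic at this price.

-3.58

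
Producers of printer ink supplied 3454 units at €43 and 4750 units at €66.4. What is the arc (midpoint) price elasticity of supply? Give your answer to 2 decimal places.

ΔQ = 4750 − 3454 = 1296; ΔP = 66.4 − 43 = 23.4.
Midpoints: P̄ = 54.70, Q̄ = 4102.0.
ε_s = (ΔQ/ΔP)(P̄/Q̄) = (1296/23.4)(54.70/4102.0).

0.74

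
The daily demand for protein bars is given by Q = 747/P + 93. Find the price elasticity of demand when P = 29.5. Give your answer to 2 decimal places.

-0.21

At P = 29.5, Q = 118.322.
dQ/dP = −747/P² = -0.858.
ε = (dQ/dP)(P/Q) = (-0.858)(29.5/118.322).
|ε| < 1, so demand is inelastic at this price.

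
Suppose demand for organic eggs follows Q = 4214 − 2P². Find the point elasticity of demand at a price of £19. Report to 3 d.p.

At P = 19, Q = 3492.
dQ/dP = −4P = -76.
ε = (dQ/dP)(P/Q) = (-76)(19/3492).
|ε| < 1, so demand is inelastic at this price.

-0.414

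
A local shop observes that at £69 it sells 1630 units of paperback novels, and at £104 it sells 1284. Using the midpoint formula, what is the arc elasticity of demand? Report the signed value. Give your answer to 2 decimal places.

ΔQ = 1284 − 1630 = -346; ΔP = 104 − 69 = 35.
Midpoints: P̄ = 86.50, Q̄ = 1457.0.
ε = (ΔQ/ΔP)(P̄/Q̄) = (-346/35)(86.50/1457.0).

-0.59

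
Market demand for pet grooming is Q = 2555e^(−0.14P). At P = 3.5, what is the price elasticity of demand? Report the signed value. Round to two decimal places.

At P = 3.5, Q = 1565.260.
dQ/dP = −0.14·2555e^(−0.14P) = −0.14Q = -219.136.
ε = (dQ/dP)(P/Q) = (-219.136)(3.5/1565.260).
|ε| < 1, so demand is inelastic at this price.

-0.49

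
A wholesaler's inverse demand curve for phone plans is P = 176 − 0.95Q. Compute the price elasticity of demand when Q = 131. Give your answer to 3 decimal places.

-0.414

At Q = 131, P = 176 − 0.95(131) = 51.55.
dP/dQ = −0.95, so dQ/dP = 1/(−0.95) = -1.053.
ε = (dQ/dP)(P/Q) = (-1.053)(51.55/131).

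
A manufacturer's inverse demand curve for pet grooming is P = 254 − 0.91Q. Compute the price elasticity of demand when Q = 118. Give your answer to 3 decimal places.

-1.365

At Q = 118, P = 254 − 0.91(118) = 146.62.
dP/dQ = −0.91, so dQ/dP = 1/(−0.91) = -1.099.
ε = (dQ/dP)(P/Q) = (-1.099)(146.62/118).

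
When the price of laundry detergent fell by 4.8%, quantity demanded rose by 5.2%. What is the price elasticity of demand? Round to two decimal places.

-1.08

ε = %ΔQ / %ΔP = (5.2)/(-4.8) = -1.083.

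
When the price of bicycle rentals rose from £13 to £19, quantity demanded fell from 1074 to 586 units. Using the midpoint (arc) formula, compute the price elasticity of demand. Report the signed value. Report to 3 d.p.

-1.568

ΔQ = 586 − 1074 = -488; ΔP = 19 − 13 = 6.
Midpoints: P̄ = 16.00, Q̄ = 830.0.
ε = (ΔQ/ΔP)(P̄/Q̄) = (-488/6)(16.00/830.0).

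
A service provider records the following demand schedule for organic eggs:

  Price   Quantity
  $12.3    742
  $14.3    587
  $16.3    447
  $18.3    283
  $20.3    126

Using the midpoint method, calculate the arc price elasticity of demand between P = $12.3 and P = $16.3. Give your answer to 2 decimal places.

At P = 12.3, Q = 742; at P = 16.3, Q = 447.
ΔQ = -295, ΔP = 4.0. Midpoints: P̄ = 14.30, Q̄ = 594.5.
ε = (ΔQ/ΔP)(P̄/Q̄) = (-295/4.0)(14.30/594.5).

-1.77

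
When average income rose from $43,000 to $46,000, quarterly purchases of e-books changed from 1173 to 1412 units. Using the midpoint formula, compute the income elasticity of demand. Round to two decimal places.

ΔQ = 239, ΔI = 3000. Midpoints: Ī = 44,500, Q̄ = 1292.5.
ε_I = (ΔQ/ΔI)(Ī/Q̄) = (239/3000)(44500/1292.5).

2.74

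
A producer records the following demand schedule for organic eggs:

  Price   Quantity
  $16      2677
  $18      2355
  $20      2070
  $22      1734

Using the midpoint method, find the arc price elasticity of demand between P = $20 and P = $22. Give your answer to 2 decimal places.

-1.85

At P = 20, Q = 2070; at P = 22, Q = 1734.
ΔQ = -336, ΔP = 2. Midpoints: P̄ = 21.00, Q̄ = 1902.0.
ε = (ΔQ/ΔP)(P̄/Q̄) = (-336/2)(21.00/1902.0).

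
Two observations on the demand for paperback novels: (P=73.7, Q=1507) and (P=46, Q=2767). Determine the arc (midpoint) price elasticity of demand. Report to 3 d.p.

-1.274

ΔQ = 2767 − 1507 = 1260; ΔP = 46 − 73.7 = -27.7.
Midpoints: P̄ = 59.85, Q̄ = 2137.0.
ε = (ΔQ/ΔP)(P̄/Q̄) = (1260/-27.7)(59.85/2137.0).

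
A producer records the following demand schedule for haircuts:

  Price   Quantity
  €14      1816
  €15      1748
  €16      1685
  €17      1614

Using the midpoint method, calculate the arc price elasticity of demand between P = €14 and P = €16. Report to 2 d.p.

At P = 14, Q = 1816; at P = 16, Q = 1685.
ΔQ = -131, ΔP = 2. Midpoints: P̄ = 15.00, Q̄ = 1750.5.
ε = (ΔQ/ΔP)(P̄/Q̄) = (-131/2)(15.00/1750.5).

-0.56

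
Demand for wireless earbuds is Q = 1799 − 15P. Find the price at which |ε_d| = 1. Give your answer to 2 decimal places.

For linear demand Q = a − bP, ε = −bP/(a − bP). |ε| = 1 when bP = a − bP, i.e. P = a/(2b).
P = 1799/(2·15) = 1799/30 = 59.9667.

59.97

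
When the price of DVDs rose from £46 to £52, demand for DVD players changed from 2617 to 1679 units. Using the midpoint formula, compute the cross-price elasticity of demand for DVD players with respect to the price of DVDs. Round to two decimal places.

ΔQ_x = 1679 − 2617 = -938; ΔP_y = 52 − 46 = 6.
Midpoints: P̄_y = 49.00, Q̄_x = 2148.0.
ε_xy = (ΔQ_x/ΔP_y)(P̄_y/Q̄_x) = (-938/6)(49.00/2148.0).
ε_xy < 0, so the goods are complements.

-3.57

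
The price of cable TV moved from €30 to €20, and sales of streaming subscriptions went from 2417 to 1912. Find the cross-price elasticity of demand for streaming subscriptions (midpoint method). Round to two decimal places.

0.58

ΔQ_x = 1912 − 2417 = -505; ΔP_y = 20 − 30 = -10.
Midpoints: P̄_y = 25.00, Q̄_x = 2164.5.
ε_xy = (ΔQ_x/ΔP_y)(P̄_y/Q̄_x) = (-505/-10)(25.00/2164.5).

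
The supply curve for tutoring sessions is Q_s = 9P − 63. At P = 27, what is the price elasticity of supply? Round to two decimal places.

1.35

At P = 27, Q_s = 180.
dQ_s/dP = 9.
ε_s = (dQ_s/dP)(P/Q_s) = (9)(27/180).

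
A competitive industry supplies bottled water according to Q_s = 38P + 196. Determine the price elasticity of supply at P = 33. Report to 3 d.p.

At P = 33, Q_s = 1450.
dQ_s/dP = 38.
ε_s = (dQ_s/dP)(P/Q_s) = (38)(33/1450).

0.865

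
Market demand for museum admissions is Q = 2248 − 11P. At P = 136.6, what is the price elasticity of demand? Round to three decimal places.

At P = 136.6, Q = 745.400.
dQ/dP = −11.
ε = (dQ/dP)(P/Q) = (-11)(136.6/745.400).

-2.016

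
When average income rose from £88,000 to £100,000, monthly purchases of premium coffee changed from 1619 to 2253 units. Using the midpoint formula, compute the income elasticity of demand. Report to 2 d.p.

ΔQ = 634, ΔI = 12000. Midpoints: Ī = 94,000, Q̄ = 1936.0.
ε_I = (ΔQ/ΔI)(Ī/Q̄) = (634/12000)(94000/1936.0).

2.57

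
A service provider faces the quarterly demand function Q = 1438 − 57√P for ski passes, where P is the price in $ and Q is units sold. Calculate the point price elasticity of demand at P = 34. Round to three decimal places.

-0.150

At P = 34, Q = 1105.636.
dQ/dP = −57/(2√P) = -4.888.
ε = (dQ/dP)(P/Q) = (-4.888)(34/1105.636).
|ε| < 1, so demand is inelastic at this price.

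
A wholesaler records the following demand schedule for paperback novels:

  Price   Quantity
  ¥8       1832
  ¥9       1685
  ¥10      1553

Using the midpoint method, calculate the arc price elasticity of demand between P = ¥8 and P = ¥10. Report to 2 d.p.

-0.74

At P = 8, Q = 1832; at P = 10, Q = 1553.
ΔQ = -279, ΔP = 2. Midpoints: P̄ = 9.00, Q̄ = 1692.5.
ε = (ΔQ/ΔP)(P̄/Q̄) = (-279/2)(9.00/1692.5).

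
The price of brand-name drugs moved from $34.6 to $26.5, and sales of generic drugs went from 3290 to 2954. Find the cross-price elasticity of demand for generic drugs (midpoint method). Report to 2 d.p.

ΔQ_x = 2954 − 3290 = -336; ΔP_y = 26.5 − 34.6 = -8.1.
Midpoints: P̄_y = 30.55, Q̄_x = 3122.0.
ε_xy = (ΔQ_x/ΔP_y)(P̄_y/Q̄_x) = (-336/-8.1)(30.55/3122.0).
ε_xy > 0, so the goods are substitutes.

0.41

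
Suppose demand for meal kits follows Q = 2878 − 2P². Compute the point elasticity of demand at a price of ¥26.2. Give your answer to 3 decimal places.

At P = 26.2, Q = 1505.120.
dQ/dP = −4P = -104.800.
ε = (dQ/dP)(P/Q) = (-104.800)(26.2/1505.120).

-1.824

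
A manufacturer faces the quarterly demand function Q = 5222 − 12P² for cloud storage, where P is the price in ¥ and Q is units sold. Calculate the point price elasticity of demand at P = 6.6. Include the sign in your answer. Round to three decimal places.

At P = 6.6, Q = 4699.280.
dQ/dP = −24P = -158.400.
ε = (dQ/dP)(P/Q) = (-158.400)(6.6/4699.280).

-0.222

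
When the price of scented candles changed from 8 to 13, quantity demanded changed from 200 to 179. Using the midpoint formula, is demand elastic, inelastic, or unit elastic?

Arc ε ≈ -0.233.
|ε| = 0.23 < 1.

inelastic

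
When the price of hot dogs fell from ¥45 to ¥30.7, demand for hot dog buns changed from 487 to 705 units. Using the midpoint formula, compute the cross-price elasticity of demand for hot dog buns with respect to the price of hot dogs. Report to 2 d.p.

-0.97

ΔQ_x = 705 − 487 = 218; ΔP_y = 30.7 − 45 = -14.3.
Midpoints: P̄_y = 37.85, Q̄_x = 596.0.
ε_xy = (ΔQ_x/ΔP_y)(P̄_y/Q̄_x) = (218/-14.3)(37.85/596.0).
ε_xy < 0, so the goods are complements.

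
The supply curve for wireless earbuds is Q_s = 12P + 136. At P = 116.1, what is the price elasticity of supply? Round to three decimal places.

0.911

At P = 116.1, Q_s = 1529.20.
dQ_s/dP = 12.
ε_s = (dQ_s/dP)(P/Q_s) = (12)(116.1/1529.20).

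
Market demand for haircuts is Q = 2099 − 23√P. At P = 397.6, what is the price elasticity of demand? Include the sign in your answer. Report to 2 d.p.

At P = 397.6, Q = 1640.382.
dQ/dP = −23/(2√P) = -0.577.
ε = (dQ/dP)(P/Q) = (-0.577)(397.6/1640.382).
|ε| < 1, so demand is inelastic at this price.

-0.14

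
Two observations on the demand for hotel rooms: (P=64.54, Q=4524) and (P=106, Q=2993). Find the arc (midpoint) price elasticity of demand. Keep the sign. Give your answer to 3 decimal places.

-0.838

ΔQ = 2993 − 4524 = -1531; ΔP = 106 − 64.54 = 41.46.
Midpoints: P̄ = 85.27, Q̄ = 3758.5.
ε = (ΔQ/ΔP)(P̄/Q̄) = (-1531/41.46)(85.27/3758.5).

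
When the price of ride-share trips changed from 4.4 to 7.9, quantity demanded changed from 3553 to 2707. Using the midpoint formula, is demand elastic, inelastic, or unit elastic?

inelastic

Arc ε ≈ -0.475.
|ε| = 0.47 < 1.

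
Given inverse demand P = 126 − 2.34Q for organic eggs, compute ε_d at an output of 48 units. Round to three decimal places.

At Q = 48, P = 126 − 2.34(48) = 13.68.
dP/dQ = −2.34, so dQ/dP = 1/(−2.34) = -0.427.
ε = (dQ/dP)(P/Q) = (-0.427)(13.68/48).

-0.122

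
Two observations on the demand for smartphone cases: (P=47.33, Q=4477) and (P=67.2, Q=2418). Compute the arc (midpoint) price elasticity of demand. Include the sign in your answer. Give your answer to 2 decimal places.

-1.72

ΔQ = 2418 − 4477 = -2059; ΔP = 67.2 − 47.33 = 19.87.
Midpoints: P̄ = 57.27, Q̄ = 3447.5.
ε = (ΔQ/ΔP)(P̄/Q̄) = (-2059/19.87)(57.27/3447.5).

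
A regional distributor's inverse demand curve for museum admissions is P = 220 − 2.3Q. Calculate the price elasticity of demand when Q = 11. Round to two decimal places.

-7.70

At Q = 11, P = 220 − 2.3(11) = 194.70.
dP/dQ = −2.3, so dQ/dP = 1/(−2.3) = -0.435.
ε = (dQ/dP)(P/Q) = (-0.435)(194.70/11).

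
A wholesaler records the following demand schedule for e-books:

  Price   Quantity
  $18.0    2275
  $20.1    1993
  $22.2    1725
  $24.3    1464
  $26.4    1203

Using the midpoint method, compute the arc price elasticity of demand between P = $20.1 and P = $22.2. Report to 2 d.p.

At P = 20.1, Q = 1993; at P = 22.2, Q = 1725.
ΔQ = -268, ΔP = 2.1. Midpoints: P̄ = 21.15, Q̄ = 1859.0.
ε = (ΔQ/ΔP)(P̄/Q̄) = (-268/2.1)(21.15/1859.0).

-1.45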